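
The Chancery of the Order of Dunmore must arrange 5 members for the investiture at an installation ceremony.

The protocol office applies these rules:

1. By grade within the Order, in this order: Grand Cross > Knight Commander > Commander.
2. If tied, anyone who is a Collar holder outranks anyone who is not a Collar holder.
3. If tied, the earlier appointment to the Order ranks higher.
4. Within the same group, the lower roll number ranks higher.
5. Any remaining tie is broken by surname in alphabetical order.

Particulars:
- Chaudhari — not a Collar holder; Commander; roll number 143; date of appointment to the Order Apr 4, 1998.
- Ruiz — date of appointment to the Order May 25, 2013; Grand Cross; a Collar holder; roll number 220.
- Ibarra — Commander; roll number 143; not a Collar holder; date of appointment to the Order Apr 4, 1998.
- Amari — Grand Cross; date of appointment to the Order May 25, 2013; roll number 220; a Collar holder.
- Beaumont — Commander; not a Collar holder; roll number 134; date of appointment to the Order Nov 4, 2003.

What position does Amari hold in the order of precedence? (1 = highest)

By grade within the Order: Amari and Ruiz (Grand Cross); then Chaudhari, Ibarra and Beaumont (Commander).
Amari and Ruiz are each a Collar holder, so the next rule applies.
Amari and Ruiz both have date of appointment to the Order May 25, 2013, so the next rule applies.
Amari and Ruiz both have roll number 220, so the next rule applies.
Among Amari and Ruiz, alphabetically by surname: Amari before Ruiz.
Chaudhari, Ibarra and Beaumont are each not a Collar holder, so the next rule applies.
Among Chaudhari, Ibarra and Beaumont, by date of appointment to the Order (earlier first): Chaudhari and Ibarra (Apr 4, 1998) before Beaumont (Nov 4, 2003).
Chaudhari and Ibarra both have roll number 143, so the next rule applies.
Among Chaudhari and Ibarra, alphabetically by surname: Chaudhari before Ibarra.
Order: Amari, Ruiz, Chaudhari, Ibarra, Beaumont. So position 1.

1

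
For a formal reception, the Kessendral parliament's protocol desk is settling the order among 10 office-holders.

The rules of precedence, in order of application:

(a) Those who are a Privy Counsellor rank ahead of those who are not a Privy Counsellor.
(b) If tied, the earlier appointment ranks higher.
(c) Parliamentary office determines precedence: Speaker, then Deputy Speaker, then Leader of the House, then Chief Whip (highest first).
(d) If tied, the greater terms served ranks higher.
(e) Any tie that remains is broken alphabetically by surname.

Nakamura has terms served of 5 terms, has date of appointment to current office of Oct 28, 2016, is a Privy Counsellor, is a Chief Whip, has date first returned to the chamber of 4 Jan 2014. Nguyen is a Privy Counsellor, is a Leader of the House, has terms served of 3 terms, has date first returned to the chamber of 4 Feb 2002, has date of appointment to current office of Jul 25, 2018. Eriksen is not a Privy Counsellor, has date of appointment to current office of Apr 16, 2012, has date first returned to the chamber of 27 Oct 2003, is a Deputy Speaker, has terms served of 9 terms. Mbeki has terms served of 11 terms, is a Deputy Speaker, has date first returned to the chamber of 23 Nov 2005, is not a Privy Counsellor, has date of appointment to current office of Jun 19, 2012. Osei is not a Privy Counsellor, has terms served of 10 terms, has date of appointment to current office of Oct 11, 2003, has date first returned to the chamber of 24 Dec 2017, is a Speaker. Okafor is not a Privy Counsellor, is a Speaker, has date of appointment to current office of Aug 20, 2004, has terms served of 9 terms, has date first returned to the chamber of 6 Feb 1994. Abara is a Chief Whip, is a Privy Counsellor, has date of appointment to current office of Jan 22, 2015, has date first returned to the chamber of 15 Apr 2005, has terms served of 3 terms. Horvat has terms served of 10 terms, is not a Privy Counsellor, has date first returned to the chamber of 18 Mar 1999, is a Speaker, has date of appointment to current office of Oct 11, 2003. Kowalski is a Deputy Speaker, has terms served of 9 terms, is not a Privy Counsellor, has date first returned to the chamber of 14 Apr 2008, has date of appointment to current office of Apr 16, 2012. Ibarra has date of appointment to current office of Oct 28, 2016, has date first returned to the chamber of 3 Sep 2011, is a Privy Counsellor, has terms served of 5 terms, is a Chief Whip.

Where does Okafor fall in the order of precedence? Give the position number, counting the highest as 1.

By the first rule: Abara, Ibarra, Nakamura and Nguyen (each a Privy Counsellor); then Horvat, Osei, Okafor, Eriksen, Kowalski and Mbeki (each not a Privy Counsellor).
Among Abara, Ibarra, Nakamura and Nguyen, by date of appointment to current office (earlier first): Abara (Jan 22, 2015) before Ibarra and Nakamura (Oct 28, 2016) before Nguyen (Jul 25, 2018).
Ibarra and Nakamura are each Chief Whip, so the next rule applies.
Ibarra and Nakamura both have terms served 5 terms, so the next rule applies.
Among Ibarra and Nakamura, alphabetically by surname: Ibarra before Nakamura.
Among Horvat, Osei, Okafor, Eriksen, Kowalski and Mbeki, by date of appointment to current office (earlier first): Horvat and Osei (Oct 11, 2003) before Okafor (Aug 20, 2004) before Eriksen and Kowalski (Apr 16, 2012) before Mbeki (Jun 19, 2012).
Horvat and Osei are each Speaker, so the next rule applies.
Horvat and Osei both have terms served 10 terms, so the next rule applies.
Among Horvat and Osei, alphabetically by surname: Horvat before Osei.
Eriksen and Kowalski are each Deputy Speaker, so the next rule applies.
Eriksen and Kowalski both have terms served 9 terms, so the next rule applies.
Among Eriksen and Kowalski, alphabetically by surname: Eriksen before Kowalski.
Order: Abara, Ibarra, Nakamura, Nguyen, Horvat, Osei, Okafor, Eriksen, Kowalski, Mbeki. So position 7.

7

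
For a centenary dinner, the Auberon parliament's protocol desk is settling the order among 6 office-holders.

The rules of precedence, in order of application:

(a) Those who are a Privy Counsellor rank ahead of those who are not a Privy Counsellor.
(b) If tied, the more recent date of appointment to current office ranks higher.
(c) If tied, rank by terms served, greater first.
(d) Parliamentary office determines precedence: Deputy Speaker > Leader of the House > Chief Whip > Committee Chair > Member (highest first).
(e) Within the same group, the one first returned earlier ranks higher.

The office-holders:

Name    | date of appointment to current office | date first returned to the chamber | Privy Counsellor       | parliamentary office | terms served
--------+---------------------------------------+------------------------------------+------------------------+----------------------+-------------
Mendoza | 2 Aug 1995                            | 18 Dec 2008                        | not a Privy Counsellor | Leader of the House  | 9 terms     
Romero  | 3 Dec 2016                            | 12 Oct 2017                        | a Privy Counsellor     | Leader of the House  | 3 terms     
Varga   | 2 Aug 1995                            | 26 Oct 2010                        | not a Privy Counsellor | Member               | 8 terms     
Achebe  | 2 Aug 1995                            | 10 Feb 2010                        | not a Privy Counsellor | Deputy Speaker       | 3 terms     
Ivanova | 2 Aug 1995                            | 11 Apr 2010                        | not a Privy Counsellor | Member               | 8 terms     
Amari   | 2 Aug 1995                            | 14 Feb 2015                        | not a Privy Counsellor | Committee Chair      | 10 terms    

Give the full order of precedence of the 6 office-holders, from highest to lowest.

Romero, Amari, Mendoza, Ivanova, Varga, Achebe

By the first rule: Romero (a Privy Counsellor); then Amari, Mendoza, Ivanova, Varga and Achebe (each not a Privy Counsellor).
Amari, Mendoza, Ivanova, Varga and Achebe all have date of appointment to current office 2 Aug 1995, so the next rule applies.
Among Amari, Mendoza, Ivanova, Varga and Achebe, by terms served (higher first): Amari (10 terms) before Mendoza (9 terms) before Ivanova and Varga (8 terms) before Achebe (3 terms).
Ivanova and Varga are each Member, so the next rule applies.
Among Ivanova and Varga, by date first returned to the chamber (earlier first): Ivanova (11 Apr 2010) before Varga (26 Oct 2010).
Full order: Romero, Amari, Mendoza, Ivanova, Varga, Achebe.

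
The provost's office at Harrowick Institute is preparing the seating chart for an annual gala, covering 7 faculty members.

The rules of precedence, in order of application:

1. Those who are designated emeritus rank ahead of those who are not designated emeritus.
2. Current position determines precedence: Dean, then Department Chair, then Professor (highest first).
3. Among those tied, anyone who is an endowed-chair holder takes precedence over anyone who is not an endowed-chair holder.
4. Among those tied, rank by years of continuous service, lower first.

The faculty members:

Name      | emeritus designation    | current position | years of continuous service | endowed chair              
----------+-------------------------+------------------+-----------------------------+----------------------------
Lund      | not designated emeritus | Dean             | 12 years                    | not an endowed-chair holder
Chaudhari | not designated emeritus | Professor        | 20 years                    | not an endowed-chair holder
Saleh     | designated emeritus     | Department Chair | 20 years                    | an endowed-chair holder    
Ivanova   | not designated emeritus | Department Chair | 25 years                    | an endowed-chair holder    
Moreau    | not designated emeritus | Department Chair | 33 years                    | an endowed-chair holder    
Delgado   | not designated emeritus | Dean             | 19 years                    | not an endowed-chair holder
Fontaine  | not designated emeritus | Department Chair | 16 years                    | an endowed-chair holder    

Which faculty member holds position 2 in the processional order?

By the first rule: Saleh (designated emeritus); then Lund, Delgado, Fontaine, Ivanova, Moreau and Chaudhari (each not designated emeritus).
Among Lund, Delgado, Fontaine, Ivanova, Moreau and Chaudhari, by current position: Lund and Delgado (Dean) before Fontaine, Ivanova and Moreau (Department Chair) before Chaudhari (Professor).
Lund and Delgado are each not an endowed-chair holder, so the next rule applies.
Among Lund and Delgado, by years of continuous service (lower first): Lund (12 years) before Delgado (19 years).
Fontaine, Ivanova and Moreau are each an endowed-chair holder, so the next rule applies.
Among Fontaine, Ivanova and Moreau, by years of continuous service (lower first): Fontaine (16 years) before Ivanova (25 years) before Moreau (33 years).
Order: Saleh, Lund, Delgado, Fontaine, Ivanova, Moreau, Chaudhari.

Lund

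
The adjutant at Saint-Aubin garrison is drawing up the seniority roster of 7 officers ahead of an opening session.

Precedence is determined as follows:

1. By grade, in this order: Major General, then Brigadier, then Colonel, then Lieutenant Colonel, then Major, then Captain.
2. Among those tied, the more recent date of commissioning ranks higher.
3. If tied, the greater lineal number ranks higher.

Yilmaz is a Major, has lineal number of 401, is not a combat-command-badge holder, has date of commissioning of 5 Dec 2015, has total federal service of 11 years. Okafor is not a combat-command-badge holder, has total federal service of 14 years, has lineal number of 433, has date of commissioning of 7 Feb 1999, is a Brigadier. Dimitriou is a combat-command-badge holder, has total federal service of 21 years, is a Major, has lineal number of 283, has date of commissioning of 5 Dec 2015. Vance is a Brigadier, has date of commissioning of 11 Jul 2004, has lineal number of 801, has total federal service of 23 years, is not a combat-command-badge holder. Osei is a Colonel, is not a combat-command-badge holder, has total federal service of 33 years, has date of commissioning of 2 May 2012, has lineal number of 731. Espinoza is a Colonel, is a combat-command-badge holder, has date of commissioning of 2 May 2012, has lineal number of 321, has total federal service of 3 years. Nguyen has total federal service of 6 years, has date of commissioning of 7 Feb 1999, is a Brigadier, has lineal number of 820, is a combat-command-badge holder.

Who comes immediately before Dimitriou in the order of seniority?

Yilmaz

By grade: Vance, Nguyen and Okafor (Brigadier); then Osei and Espinoza (Colonel); then Yilmaz and Dimitriou (Major).
Among Vance, Nguyen and Okafor, by date of commissioning (later first): Vance (11 Jul 2004) before Nguyen and Okafor (7 Feb 1999).
Among Nguyen and Okafor, by lineal number (higher first): Nguyen (820) before Okafor (433).
Osei and Espinoza both have date of commissioning 2 May 2012, so the next rule applies.
Among Osei and Espinoza, by lineal number (higher first): Osei (731) before Espinoza (321).
Yilmaz and Dimitriou both have date of commissioning 5 Dec 2015, so the next rule applies.
Among Yilmaz and Dimitriou, by lineal number (higher first): Yilmaz (401) before Dimitriou (283).
Order: Vance, Nguyen, Okafor, Osei, Espinoza, Yilmaz, Dimitriou.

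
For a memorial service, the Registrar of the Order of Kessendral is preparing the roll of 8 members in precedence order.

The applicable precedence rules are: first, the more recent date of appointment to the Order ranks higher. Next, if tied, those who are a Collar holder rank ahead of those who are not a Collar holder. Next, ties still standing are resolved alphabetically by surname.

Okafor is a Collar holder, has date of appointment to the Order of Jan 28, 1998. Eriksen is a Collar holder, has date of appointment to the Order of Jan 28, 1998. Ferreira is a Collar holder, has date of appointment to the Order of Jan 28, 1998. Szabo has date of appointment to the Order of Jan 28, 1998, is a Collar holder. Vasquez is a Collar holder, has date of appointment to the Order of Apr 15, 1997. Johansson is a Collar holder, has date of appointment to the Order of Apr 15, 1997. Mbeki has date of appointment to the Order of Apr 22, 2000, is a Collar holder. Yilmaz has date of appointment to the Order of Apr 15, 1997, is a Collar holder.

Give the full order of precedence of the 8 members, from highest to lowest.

By date of appointment to the Order (later first): Mbeki (Apr 22, 2000); then Eriksen, Ferreira, Okafor and Szabo (each Jan 28, 1998); then Johansson, Vasquez and Yilmaz (each Apr 15, 1997).
Eriksen, Ferreira, Okafor and Szabo are each a Collar holder, so the next rule applies.
Among Eriksen, Ferreira, Okafor and Szabo, alphabetically by surname: Eriksen before Ferreira before Okafor before Szabo.
Johansson, Vasquez and Yilmaz are each a Collar holder, so the next rule applies.
Among Johansson, Vasquez and Yilmaz, alphabetically by surname: Johansson before Vasquez before Yilmaz.
Full order: Mbeki, Eriksen, Ferreira, Okafor, Szabo, Johansson, Vasquez, Yilmaz.

Mbeki, Eriksen, Ferreira, Okafor, Szabo, Johansson, Vasquez, Yilmaz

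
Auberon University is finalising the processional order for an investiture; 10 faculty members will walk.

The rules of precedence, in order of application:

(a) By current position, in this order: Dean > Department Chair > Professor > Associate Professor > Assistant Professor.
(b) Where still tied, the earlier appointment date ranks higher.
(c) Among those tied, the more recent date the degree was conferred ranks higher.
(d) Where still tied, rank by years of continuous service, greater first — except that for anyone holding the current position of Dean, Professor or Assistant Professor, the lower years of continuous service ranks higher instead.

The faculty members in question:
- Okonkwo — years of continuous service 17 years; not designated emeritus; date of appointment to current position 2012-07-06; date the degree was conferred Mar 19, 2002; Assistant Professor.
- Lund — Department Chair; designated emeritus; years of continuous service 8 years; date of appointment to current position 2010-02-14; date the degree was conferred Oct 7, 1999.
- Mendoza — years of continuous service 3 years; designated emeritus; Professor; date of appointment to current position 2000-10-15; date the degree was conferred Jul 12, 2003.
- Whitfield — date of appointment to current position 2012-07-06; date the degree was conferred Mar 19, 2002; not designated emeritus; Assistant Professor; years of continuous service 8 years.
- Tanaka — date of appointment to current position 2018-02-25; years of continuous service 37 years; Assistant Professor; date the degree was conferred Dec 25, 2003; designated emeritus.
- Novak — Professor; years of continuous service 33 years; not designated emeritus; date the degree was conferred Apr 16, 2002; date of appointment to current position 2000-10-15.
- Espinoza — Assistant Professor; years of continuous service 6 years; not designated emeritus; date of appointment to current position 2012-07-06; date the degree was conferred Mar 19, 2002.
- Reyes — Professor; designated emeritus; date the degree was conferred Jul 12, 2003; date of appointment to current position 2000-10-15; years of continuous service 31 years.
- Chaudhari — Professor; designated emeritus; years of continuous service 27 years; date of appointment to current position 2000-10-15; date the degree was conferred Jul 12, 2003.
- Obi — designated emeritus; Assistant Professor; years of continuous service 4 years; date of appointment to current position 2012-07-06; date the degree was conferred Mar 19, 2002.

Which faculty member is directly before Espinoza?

Obi

By current position: Lund (Department Chair); then Mendoza, Chaudhari, Reyes and Novak (Professor); then Obi, Espinoza, Whitfield, Okonkwo and Tanaka (Assistant Professor).
Mendoza, Chaudhari, Reyes and Novak all have date of appointment to current position 2000-10-15, so the next rule applies.
Among Mendoza, Chaudhari, Reyes and Novak, by date the degree was conferred (later first): Mendoza, Chaudhari and Reyes (Jul 12, 2003) before Novak (Apr 16, 2002).
Among Mendoza, Chaudhari and Reyes, by years of continuous service (lower first) (reversed rule for this group): Mendoza (3 years) before Chaudhari (27 years) before Reyes (31 years).
Among Obi, Espinoza, Whitfield, Okonkwo and Tanaka, by date of appointment to current position (earlier first): Obi, Espinoza, Whitfield and Okonkwo (2012-07-06) before Tanaka (2018-02-25).
Obi, Espinoza, Whitfield and Okonkwo all have date the degree was conferred Mar 19, 2002, so the next rule applies.
Among Obi, Espinoza, Whitfield and Okonkwo, by years of continuous service (lower first) (reversed rule for this group): Obi (4 years) before Espinoza (6 years) before Whitfield (8 years) before Okonkwo (17 years).
Order: Lund, Mendoza, Chaudhari, Reyes, Novak, Obi, Espinoza, Whitfield, Okonkwo, Tanaka.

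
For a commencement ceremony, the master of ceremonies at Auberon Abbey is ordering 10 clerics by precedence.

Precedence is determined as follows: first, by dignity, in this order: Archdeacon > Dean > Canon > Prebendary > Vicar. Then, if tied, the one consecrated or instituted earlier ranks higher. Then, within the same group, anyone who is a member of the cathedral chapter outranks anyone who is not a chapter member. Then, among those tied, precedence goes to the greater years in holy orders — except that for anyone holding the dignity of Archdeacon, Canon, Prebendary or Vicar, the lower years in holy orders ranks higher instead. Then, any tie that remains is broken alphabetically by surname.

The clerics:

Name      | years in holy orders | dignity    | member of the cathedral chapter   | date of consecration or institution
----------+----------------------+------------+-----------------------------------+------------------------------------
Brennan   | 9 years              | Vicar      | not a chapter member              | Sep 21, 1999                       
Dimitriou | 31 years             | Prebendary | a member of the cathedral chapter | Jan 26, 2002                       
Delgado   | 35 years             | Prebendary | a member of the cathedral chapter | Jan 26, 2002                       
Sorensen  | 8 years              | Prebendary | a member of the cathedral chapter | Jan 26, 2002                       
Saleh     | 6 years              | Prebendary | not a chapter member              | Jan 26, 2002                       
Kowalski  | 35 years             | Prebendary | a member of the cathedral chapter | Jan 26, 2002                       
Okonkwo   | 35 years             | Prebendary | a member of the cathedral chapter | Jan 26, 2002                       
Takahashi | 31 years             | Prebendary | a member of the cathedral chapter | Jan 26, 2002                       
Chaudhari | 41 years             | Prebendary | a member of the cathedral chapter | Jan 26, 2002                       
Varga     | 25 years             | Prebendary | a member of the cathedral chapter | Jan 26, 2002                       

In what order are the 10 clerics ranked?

By dignity: Sorensen, Varga, Dimitriou, Takahashi, Delgado, Kowalski, Okonkwo, Chaudhari and Saleh (Prebendary); then Brennan (Vicar).
Sorensen, Varga, Dimitriou, Takahashi, Delgado, Kowalski, Okonkwo, Chaudhari and Saleh all have date of consecration or institution Jan 26, 2002, so the next rule applies.
Among Sorensen, Varga, Dimitriou, Takahashi, Delgado, Kowalski, Okonkwo, Chaudhari and Saleh, a member of the cathedral chapter before not a chapter member: Sorensen, Varga, Dimitriou, Takahashi, Delgado, Kowalski, Okonkwo and Chaudhari (a member of the cathedral chapter) before Saleh (not a chapter member).
Among Sorensen, Varga, Dimitriou, Takahashi, Delgado, Kowalski, Okonkwo and Chaudhari, by years in holy orders (lower first) (reversed rule for this group): Sorensen (8 years) before Varga (25 years) before Dimitriou and Takahashi (31 years) before Delgado, Kowalski and Okonkwo (35 years) before Chaudhari (41 years).
Among Dimitriou and Takahashi, alphabetically by surname: Dimitriou before Takahashi.
Among Delgado, Kowalski and Okonkwo, alphabetically by surname: Delgado before Kowalski before Okonkwo.
Full order: Sorensen, Varga, Dimitriou, Takahashi, Delgado, Kowalski, Okonkwo, Chaudhari, Saleh, Brennan.

Sorensen, Varga, Dimitriou, Takahashi, Delgado, Kowalski, Okonkwo, Chaudhari, Saleh, Brennan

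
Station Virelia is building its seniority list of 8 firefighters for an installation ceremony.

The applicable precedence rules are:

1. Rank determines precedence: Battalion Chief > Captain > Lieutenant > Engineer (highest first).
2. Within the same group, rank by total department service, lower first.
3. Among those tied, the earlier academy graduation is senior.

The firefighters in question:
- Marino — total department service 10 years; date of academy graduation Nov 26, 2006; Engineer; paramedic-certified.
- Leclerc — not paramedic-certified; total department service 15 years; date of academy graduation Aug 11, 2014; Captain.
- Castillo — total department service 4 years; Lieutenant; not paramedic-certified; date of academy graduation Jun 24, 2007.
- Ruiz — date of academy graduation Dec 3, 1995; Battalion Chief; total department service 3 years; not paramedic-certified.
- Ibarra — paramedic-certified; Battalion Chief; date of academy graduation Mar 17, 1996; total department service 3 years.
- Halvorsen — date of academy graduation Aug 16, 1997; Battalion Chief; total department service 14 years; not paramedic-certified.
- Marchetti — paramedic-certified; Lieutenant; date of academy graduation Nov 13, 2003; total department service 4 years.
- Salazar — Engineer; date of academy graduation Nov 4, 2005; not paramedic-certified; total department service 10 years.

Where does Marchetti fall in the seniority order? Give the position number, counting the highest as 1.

5

By rank: Ruiz, Ibarra and Halvorsen (Battalion Chief); then Leclerc (Captain); then Marchetti and Castillo (Lieutenant); then Salazar and Marino (Engineer).
Among Ruiz, Ibarra and Halvorsen, by total department service (lower first): Ruiz and Ibarra (3 years) before Halvorsen (14 years).
Among Ruiz and Ibarra, by date of academy graduation (earlier first): Ruiz (Dec 3, 1995) before Ibarra (Mar 17, 1996).
Marchetti and Castillo both have total department service 4 years, so the next rule applies.
Among Marchetti and Castillo, by date of academy graduation (earlier first): Marchetti (Nov 13, 2003) before Castillo (Jun 24, 2007).
Salazar and Marino both have total department service 10 years, so the next rule applies.
Among Salazar and Marino, by date of academy graduation (earlier first): Salazar (Nov 4, 2005) before Marino (Nov 26, 2006).
Order: Ruiz, Ibarra, Halvorsen, Leclerc, Marchetti, Castillo, Salazar, Marino. So position 5.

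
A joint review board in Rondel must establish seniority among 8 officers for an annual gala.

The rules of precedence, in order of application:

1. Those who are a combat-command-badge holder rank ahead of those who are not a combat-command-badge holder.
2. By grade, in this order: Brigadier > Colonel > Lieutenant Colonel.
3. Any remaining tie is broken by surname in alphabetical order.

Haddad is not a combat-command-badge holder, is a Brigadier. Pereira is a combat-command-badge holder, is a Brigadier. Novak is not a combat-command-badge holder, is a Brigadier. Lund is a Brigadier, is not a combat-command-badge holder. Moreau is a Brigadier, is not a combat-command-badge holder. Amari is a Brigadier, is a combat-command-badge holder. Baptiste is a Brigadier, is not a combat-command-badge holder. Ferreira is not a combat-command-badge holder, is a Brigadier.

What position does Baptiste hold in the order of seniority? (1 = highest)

By the first rule: Amari and Pereira (both a combat-command-badge holder); then Baptiste, Ferreira, Haddad, Lund, Moreau and Novak (each not a combat-command-badge holder).
Amari and Pereira are each Brigadier, so the next rule applies.
Among Amari and Pereira, alphabetically by surname: Amari before Pereira.
Baptiste, Ferreira, Haddad, Lund, Moreau and Novak are each Brigadier, so the next rule applies.
Among Baptiste, Ferreira, Haddad, Lund, Moreau and Novak, alphabetically by surname: Baptiste before Ferreira before Haddad before Lund before Moreau before Novak.
Order: Amari, Pereira, Baptiste, Ferreira, Haddad, Lund, Moreau, Novak. So position 3.

3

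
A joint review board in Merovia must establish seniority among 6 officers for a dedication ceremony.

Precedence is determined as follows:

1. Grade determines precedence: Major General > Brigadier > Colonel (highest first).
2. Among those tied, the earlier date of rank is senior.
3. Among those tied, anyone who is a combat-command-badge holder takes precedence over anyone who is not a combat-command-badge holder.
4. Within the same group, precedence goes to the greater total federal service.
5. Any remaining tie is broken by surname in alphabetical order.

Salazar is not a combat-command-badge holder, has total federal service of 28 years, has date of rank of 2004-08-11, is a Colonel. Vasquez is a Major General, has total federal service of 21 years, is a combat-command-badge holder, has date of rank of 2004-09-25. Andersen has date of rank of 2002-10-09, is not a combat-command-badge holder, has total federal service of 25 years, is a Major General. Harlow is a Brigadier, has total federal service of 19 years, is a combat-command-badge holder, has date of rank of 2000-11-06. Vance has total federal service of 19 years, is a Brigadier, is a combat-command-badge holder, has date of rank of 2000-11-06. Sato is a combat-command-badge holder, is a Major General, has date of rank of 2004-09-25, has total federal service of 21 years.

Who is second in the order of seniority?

By grade: Andersen, Sato and Vasquez (Major General); then Harlow and Vance (Brigadier); then Salazar (Colonel).
Among Andersen, Sato and Vasquez, by date of rank (earlier first): Andersen (2002-10-09) before Sato and Vasquez (2004-09-25).
Sato and Vasquez are each a combat-command-badge holder, so the next rule applies.
Sato and Vasquez both have total federal service 21 years, so the next rule applies.
Among Sato and Vasquez, alphabetically by surname: Sato before Vasquez.
Harlow and Vance both have date of rank 2000-11-06, so the next rule applies.
Harlow and Vance are each a combat-command-badge holder, so the next rule applies.
Harlow and Vance both have total federal service 19 years, so the next rule applies.
Among Harlow and Vance, alphabetically by surname: Harlow before Vance.
Order: Andersen, Sato, Vasquez, Harlow, Vance, Salazar.

Sato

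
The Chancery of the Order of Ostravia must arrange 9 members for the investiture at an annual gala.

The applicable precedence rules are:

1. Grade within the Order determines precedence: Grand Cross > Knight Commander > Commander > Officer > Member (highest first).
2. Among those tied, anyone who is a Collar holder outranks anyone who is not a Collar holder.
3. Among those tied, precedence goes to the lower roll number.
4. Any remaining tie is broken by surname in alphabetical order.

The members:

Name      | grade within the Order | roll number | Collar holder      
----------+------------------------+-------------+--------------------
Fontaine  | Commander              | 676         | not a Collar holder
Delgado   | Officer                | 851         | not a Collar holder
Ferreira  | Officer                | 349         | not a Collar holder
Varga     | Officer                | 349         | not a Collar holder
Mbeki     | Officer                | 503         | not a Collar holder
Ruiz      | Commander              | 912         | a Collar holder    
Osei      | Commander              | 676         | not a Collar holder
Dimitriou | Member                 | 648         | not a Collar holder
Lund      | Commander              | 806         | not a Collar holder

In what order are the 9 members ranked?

By grade within the Order: Ruiz, Fontaine, Osei and Lund (Commander); then Ferreira, Varga, Mbeki and Delgado (Officer); then Dimitriou (Member).
Among Ruiz, Fontaine, Osei and Lund, a Collar holder before not a Collar holder: Ruiz (a Collar holder) before Fontaine, Osei and Lund (not a Collar holder).
Among Fontaine, Osei and Lund, by roll number (lower first): Fontaine and Osei (676) before Lund (806).
Among Fontaine and Osei, alphabetically by surname: Fontaine before Osei.
Ferreira, Varga, Mbeki and Delgado are each not a Collar holder, so the next rule applies.
Among Ferreira, Varga, Mbeki and Delgado, by roll number (lower first): Ferreira and Varga (349) before Mbeki (503) before Delgado (851).
Among Ferreira and Varga, alphabetically by surname: Ferreira before Varga.
Full order: Ruiz, Fontaine, Osei, Lund, Ferreira, Varga, Mbeki, Delgado, Dimitriou.

Ruiz, Fontaine, Osei, Lund, Ferreira, Varga, Mbeki, Delgado, Dimitriou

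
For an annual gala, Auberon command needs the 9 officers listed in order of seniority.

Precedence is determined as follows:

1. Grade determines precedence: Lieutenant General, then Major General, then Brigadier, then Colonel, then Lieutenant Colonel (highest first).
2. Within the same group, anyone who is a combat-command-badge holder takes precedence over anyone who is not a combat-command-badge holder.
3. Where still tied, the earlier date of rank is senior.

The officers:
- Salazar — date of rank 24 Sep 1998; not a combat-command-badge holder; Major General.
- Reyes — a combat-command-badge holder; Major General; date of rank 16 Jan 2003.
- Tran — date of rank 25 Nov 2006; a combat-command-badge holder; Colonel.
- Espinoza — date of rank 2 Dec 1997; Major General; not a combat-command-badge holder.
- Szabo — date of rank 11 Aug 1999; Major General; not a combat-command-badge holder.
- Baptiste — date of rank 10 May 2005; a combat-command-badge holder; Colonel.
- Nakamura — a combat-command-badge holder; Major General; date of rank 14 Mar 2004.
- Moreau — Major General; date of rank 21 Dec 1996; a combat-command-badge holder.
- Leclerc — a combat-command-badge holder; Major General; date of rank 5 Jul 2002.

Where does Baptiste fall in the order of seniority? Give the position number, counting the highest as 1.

By grade: Moreau, Leclerc, Reyes, Nakamura, Espinoza, Salazar and Szabo (Major General); then Baptiste and Tran (Colonel).
Among Moreau, Leclerc, Reyes, Nakamura, Espinoza, Salazar and Szabo, a combat-command-badge holder before not a combat-command-badge holder: Moreau, Leclerc, Reyes and Nakamura (a combat-command-badge holder) before Espinoza, Salazar and Szabo (not a combat-command-badge holder).
Among Moreau, Leclerc, Reyes and Nakamura, by date of rank (earlier first): Moreau (21 Dec 1996) before Leclerc (5 Jul 2002) before Reyes (16 Jan 2003) before Nakamura (14 Mar 2004).
Among Espinoza, Salazar and Szabo, by date of rank (earlier first): Espinoza (2 Dec 1997) before Salazar (24 Sep 1998) before Szabo (11 Aug 1999).
Baptiste and Tran are each a combat-command-badge holder, so the next rule applies.
Among Baptiste and Tran, by date of rank (earlier first): Baptiste (10 May 2005) before Tran (25 Nov 2006).
Order: Moreau, Leclerc, Reyes, Nakamura, Espinoza, Salazar, Szabo, Baptiste, Tran. So position 8.

8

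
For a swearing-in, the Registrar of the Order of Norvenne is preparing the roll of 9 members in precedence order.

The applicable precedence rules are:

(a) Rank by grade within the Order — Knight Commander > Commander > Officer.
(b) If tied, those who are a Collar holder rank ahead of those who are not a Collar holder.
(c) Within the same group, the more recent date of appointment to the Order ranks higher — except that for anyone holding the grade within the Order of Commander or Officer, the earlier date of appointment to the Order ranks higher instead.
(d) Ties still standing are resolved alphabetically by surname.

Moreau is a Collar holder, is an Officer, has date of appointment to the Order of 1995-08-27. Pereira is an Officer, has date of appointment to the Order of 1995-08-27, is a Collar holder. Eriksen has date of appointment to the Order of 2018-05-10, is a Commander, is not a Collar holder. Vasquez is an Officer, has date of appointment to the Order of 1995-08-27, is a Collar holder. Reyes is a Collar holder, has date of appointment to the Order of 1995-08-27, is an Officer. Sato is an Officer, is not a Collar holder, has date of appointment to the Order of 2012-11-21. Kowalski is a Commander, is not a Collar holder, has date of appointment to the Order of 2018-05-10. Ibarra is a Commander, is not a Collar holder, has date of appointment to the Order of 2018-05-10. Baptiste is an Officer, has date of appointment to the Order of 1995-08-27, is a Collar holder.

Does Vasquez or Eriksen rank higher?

By grade within the Order: Eriksen, Ibarra and Kowalski (Commander); then Baptiste, Moreau, Pereira, Reyes, Vasquez and Sato (Officer).
Eriksen, Ibarra and Kowalski are each not a Collar holder, so the next rule applies.
Eriksen, Ibarra and Kowalski all have date of appointment to the Order 2018-05-10, so the next rule applies.
Among Eriksen, Ibarra and Kowalski, alphabetically by surname: Eriksen before Ibarra before Kowalski.
Among Baptiste, Moreau, Pereira, Reyes, Vasquez and Sato, a Collar holder before not a Collar holder: Baptiste, Moreau, Pereira, Reyes and Vasquez (a Collar holder) before Sato (not a Collar holder).
Baptiste, Moreau, Pereira, Reyes and Vasquez all have date of appointment to the Order 1995-08-27, so the next rule applies.
Among Baptiste, Moreau, Pereira, Reyes and Vasquez, alphabetically by surname: Baptiste before Moreau before Pereira before Reyes before Vasquez.
So Eriksen takes precedence.

Eriksen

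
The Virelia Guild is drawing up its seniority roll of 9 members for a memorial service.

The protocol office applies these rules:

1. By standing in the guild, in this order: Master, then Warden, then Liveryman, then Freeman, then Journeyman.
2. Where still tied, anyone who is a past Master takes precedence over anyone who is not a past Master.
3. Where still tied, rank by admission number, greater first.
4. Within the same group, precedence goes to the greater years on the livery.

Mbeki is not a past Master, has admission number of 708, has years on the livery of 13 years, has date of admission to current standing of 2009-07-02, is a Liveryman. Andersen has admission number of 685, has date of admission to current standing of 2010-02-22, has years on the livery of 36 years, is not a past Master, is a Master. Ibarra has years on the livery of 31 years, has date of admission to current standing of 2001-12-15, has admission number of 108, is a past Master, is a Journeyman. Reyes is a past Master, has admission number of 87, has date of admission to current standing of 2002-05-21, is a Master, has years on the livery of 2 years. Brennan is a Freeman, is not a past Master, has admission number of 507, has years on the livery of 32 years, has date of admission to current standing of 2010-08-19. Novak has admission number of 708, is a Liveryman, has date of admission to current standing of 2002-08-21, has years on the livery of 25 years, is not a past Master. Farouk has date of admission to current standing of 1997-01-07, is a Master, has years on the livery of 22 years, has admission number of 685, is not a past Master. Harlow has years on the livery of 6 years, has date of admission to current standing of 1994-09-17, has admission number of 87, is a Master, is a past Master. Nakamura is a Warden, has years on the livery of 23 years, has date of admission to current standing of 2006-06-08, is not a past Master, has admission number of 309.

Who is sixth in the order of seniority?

Novak

By standing in the guild: Harlow, Reyes, Andersen and Farouk (Master); then Nakamura (Warden); then Novak and Mbeki (Liveryman); then Brennan (Freeman); then Ibarra (Journeyman).
Among Harlow, Reyes, Andersen and Farouk, a past Master before not a past Master: Harlow and Reyes (a past Master) before Andersen and Farouk (not a past Master).
Harlow and Reyes both have admission number 87, so the next rule applies.
Among Harlow and Reyes, by years on the livery (higher first): Harlow (6 years) before Reyes (2 years).
Andersen and Farouk both have admission number 685, so the next rule applies.
Among Andersen and Farouk, by years on the livery (higher first): Andersen (36 years) before Farouk (22 years).
Novak and Mbeki are each not a past Master, so the next rule applies.
Novak and Mbeki both have admission number 708, so the next rule applies.
Among Novak and Mbeki, by years on the livery (higher first): Novak (25 years) before Mbeki (13 years).
Order: Harlow, Reyes, Andersen, Farouk, Nakamura, Novak, Mbeki, Brennan, Ibarra.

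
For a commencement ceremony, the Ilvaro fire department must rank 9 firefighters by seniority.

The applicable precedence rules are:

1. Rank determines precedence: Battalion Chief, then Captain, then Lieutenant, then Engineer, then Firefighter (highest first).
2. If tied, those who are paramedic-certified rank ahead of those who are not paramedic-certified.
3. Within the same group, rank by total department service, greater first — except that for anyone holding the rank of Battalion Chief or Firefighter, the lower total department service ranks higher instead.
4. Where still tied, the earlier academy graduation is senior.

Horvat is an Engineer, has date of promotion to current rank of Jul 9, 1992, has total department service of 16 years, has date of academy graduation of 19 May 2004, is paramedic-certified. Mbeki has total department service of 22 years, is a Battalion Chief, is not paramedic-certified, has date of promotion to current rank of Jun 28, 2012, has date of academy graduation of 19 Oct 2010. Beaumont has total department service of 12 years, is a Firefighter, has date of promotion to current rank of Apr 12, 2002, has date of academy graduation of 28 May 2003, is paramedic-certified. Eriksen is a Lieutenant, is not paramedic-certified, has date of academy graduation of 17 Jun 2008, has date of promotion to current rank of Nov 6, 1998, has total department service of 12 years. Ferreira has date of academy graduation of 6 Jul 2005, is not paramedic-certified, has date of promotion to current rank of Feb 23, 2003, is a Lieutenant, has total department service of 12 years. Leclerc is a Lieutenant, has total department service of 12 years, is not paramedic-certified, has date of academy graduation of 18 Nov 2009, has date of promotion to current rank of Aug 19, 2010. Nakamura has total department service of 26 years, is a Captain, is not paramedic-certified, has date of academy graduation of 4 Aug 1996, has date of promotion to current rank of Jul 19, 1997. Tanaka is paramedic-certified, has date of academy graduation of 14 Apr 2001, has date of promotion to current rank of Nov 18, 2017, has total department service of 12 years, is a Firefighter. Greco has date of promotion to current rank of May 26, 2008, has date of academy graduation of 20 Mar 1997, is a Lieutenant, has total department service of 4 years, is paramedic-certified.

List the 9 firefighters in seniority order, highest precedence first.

By rank: Mbeki (Battalion Chief); then Nakamura (Captain); then Greco, Ferreira, Eriksen and Leclerc (Lieutenant); then Horvat (Engineer); then Tanaka and Beaumont (Firefighter).
Among Greco, Ferreira, Eriksen and Leclerc, paramedic-certified before not paramedic-certified: Greco (paramedic-certified) before Ferreira, Eriksen and Leclerc (not paramedic-certified).
Ferreira, Eriksen and Leclerc all have total department service 12 years, so the next rule applies.
Among Ferreira, Eriksen and Leclerc, by date of academy graduation (earlier first): Ferreira (6 Jul 2005) before Eriksen (17 Jun 2008) before Leclerc (18 Nov 2009).
Tanaka and Beaumont are each paramedic-certified, so the next rule applies.
Tanaka and Beaumont both have total department service 12 years, so the next rule applies.
Among Tanaka and Beaumont, by date of academy graduation (earlier first): Tanaka (14 Apr 2001) before Beaumont (28 May 2003).
Full order: Mbeki, Nakamura, Greco, Ferreira, Eriksen, Leclerc, Horvat, Tanaka, Beaumont.

Mbeki, Nakamura, Greco, Ferreira, Eriksen, Leclerc, Horvat, Tanaka, Beaumont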